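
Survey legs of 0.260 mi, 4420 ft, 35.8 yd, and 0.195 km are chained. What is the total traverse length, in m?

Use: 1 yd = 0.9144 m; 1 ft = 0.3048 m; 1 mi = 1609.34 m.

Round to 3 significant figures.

1990 m

0.260 mi × 1609.34 = 418.428 m
4420 ft × 0.3048 = 1347.22 m
35.8 yd × 0.9144 = 32.7355 m
0.195 km × 1000 = 195 m
Combined: 418.428 + 1347.22 + 32.7355 + 195 = 1993.38 m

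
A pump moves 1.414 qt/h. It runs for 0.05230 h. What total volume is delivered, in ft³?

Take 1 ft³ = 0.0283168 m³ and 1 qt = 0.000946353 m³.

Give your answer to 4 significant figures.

1.414 qt/h → 3.71706×10⁻⁷ m³/s
0.05230 h → 188.28 s
V = Q × t = 3.71706×10⁻⁷ × 188.28 = 6.99848×10⁻⁵ m³
In ft³: 6.99848×10⁻⁵ / 0.0283168 = 0.00247149 ft³

0.002471 ft³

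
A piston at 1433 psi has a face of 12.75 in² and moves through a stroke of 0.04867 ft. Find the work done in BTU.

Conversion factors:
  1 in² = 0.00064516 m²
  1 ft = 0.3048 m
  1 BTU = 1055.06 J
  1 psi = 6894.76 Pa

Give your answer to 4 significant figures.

1.143 BTU

1433 psi → 9.88019×10⁶ Pa
12.75 in² → 0.00822579 m²
F = P × A = 9.88019×10⁶ × 0.00822579 = 81272.4 N
0.04867 ft → 0.0148346 m
W = F × d = 81272.4 × 0.0148346 = 1205.64 J
In BTU: 1205.64 / 1055.06 = 1.14272 BTU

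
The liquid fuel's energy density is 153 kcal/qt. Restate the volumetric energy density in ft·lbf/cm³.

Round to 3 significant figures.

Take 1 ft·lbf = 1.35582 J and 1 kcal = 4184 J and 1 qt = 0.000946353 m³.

499 ft·lbf/cm³

153 kcal/qt × 4184 J/kcal ÷ 0.000946353 m³/qt = 6.76441×10⁸ J/m³
6.76441×10⁸ J/m³ ÷ 1.35582 J/ft·lbf × 10⁻⁶ m³/cm³ = 498.917 ft·lbf/cm³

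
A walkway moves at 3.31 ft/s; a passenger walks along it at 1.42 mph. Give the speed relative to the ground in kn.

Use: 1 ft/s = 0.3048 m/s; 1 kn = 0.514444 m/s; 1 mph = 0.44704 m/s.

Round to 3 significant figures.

3.31 ft/s × 0.3048 → 1.00889 m/s
1.42 mph × 0.44704 → 0.634797 m/s
Combined: 1.00889 + 0.634797 = 1.64369 m/s
In kn: 1.64369 / 0.514444 = 3.19508 kn

3.20 kn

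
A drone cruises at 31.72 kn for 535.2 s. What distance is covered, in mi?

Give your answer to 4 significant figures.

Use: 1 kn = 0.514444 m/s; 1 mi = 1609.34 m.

5.427 mi

31.72 kn × 0.514444 → 16.3182 m/s
d = v × t = 16.3182 m/s × 535.2 s = 8733.5 m
8733.5 m ÷ (1609.34 m/mi) = 5.42676 mi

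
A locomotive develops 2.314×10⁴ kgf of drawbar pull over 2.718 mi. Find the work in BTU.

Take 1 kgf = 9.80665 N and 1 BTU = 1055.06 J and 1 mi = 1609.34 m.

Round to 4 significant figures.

2.314×10⁴ kgf × 9.80665 → 226926 N
2.718 mi × 1609.34 → 4374.19 m
W = F × d = 226926 N × 4374.19 m = 9.92617×10⁸ J
9.92617×10⁸ J ÷ (1055.06 J/BTU) = 940816 BTU

9.408×10⁵ BTU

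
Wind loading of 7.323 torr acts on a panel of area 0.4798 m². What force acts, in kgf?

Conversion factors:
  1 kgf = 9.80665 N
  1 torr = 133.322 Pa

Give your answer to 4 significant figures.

7.323 torr × 133.322 = 976.317 Pa
F = P × A = 976.317 Pa × 0.4798 m² = 468.437 N
468.437 N ÷ (9.80665 N/kgf) = 47.7673 kgf

47.77 kgf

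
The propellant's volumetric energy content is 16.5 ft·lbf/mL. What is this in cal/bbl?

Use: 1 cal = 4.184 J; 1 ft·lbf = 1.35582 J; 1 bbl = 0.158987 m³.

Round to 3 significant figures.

16.5 ft·lbf/mL × 1.35582 J/ft·lbf ÷ 10⁻⁶ m³/mL = 2.2371×10⁷ J/m³
2.2371×10⁷ J/m³ ÷ 4.184 J/cal × 0.158987 m³/bbl = 850071 cal/bbl

8.50×10⁵ cal/bbl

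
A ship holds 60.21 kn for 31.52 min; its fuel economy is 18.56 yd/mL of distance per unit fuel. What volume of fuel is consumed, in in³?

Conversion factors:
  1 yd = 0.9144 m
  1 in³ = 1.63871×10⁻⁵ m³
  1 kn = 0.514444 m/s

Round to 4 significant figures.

210.6 in³

60.21 kn → 30.9747 m/s
31.52 min → 1891.2 s
d = v × t = 30.9747 × 1891.2 = 58579.4 m
18.56 yd/mL → 1.69713×10⁷ m/m³
V = d / (distance per unit fuel) = 58579.4 / 1.69713×10⁷ = 0.00345167 m³
In in³: 0.00345167 / 1.63871×10⁻⁵ = 210.633 in³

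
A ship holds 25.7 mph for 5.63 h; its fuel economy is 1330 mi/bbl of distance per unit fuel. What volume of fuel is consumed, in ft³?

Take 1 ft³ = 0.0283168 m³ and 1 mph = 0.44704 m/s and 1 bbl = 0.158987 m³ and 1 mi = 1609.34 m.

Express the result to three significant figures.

0.611 ft³

25.7 mph → 11.4889 m/s
5.63 h → 20268 s
d = v × t = 11.4889 × 20268 = 232857 m
1330 mi/bbl → 1.34629×10⁷ m/m³
V = d / (distance per unit fuel) = 232857 / 1.34629×10⁷ = 0.0172962 m³
In ft³: 0.0172962 / 0.0283168 = 0.610811 ft³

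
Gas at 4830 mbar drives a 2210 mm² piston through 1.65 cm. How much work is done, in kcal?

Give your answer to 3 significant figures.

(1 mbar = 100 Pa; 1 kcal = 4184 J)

4830 mbar → 483000 Pa
2210 mm² → 0.00221 m²
F = P × A = 483000 × 0.00221 = 1067.43 N
1.65 cm → 0.0165 m
W = F × d = 1067.43 × 0.0165 = 17.6126 J
In kcal: 17.6126 / 4184 = 0.00420951 kcal

0.00421 kcal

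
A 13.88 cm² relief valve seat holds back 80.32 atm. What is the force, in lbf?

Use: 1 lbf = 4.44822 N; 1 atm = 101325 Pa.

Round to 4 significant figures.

2539 lbf

80.32 atm × 101325 → 8.13842×10⁶ Pa
13.88 cm² × 0.0001 → 0.001388 m²
F = P × A = 8.13842×10⁶ Pa × 0.001388 m² = 11296.1 N
11296.1 N ÷ (4.44822 N/lbf) = 2539.47 lbf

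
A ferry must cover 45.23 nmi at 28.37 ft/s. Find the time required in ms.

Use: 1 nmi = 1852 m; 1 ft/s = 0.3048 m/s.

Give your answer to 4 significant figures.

9.687×10⁶ ms

45.23 nmi × 1852 → 83766 m
28.37 ft/s × 0.3048 → 8.64718 m/s
t = d / v = 83766 m / 8.64718 m/s = 9687.09 s
9687.09 s ÷ (0.001 s/ms) = 9.68709×10⁶ ms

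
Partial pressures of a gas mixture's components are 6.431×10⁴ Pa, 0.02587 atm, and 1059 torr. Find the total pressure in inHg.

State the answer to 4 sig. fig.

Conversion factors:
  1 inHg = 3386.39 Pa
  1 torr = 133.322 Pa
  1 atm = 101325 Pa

61.46 inHg

6.431×10⁴ Pa (already Pa)
0.02587 atm × 101325 = 2621.28 Pa
1059 torr × 133.322 = 141188 Pa
Sum: 64310 + 2621.28 + 141188 = 208119 Pa
In inHg: 208119 / 3386.39 = 61.4575 inHg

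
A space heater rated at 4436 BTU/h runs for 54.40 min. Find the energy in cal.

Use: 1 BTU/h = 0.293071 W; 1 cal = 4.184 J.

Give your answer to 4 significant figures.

1.014×10⁶ cal

4436 BTU/h × 0.293071 = 1300.06 W
54.40 min × 60 = 3264 s
E = P × t = 1300.06 W × 3264 s = 4.2434×10⁶ J
4.2434×10⁶ J ÷ (4.184 J/cal) = 1.0142×10⁶ cal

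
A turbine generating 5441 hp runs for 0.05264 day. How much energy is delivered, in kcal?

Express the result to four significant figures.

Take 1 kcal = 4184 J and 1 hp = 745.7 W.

4.410×10⁶ kcal

5441 hp × 745.7 = 4.05735×10⁶ W
0.05264 day × 86400 = 4548.1 s
E = P × t = 4.05735×10⁶ W × 4548.1 s = 1.84532×10¹⁰ J
1.84532×10¹⁰ J ÷ (4184 J/kcal) = 4.41042×10⁶ kcal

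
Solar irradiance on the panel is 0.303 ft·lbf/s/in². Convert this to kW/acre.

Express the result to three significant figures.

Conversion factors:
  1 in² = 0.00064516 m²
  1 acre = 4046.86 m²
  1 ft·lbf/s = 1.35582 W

0.303 ft·lbf/s/in² × 1.35582 W/ft·lbf/s ÷ 0.00064516 m²/in² = 636.762 W/m²
636.762 W/m² ÷ 1000 W/kW × 4046.86 m²/acre = 2576.89 kW/acre

2580 kW/acre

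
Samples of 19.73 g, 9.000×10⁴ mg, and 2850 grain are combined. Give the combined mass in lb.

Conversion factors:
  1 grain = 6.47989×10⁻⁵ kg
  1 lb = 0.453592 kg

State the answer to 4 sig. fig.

19.73 g × 0.001 = 0.01973 kg
9.000×10⁴ mg × 10⁻⁶ = 0.09 kg
2850 grain × 6.47989×10⁻⁵ = 0.184677 kg
Total: 0.01973 + 0.09 + 0.184677 = 0.294407 kg
In lb: 0.294407 / 0.453592 = 0.649057 lb

0.6491 lb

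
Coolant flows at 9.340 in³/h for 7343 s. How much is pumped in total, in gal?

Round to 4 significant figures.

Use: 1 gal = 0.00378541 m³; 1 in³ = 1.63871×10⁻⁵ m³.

9.340 in³/h → 4.25154×10⁻⁸ m³/s
V = Q × t = 4.25154×10⁻⁸ × 7343 = 3.12191×10⁻⁴ m³
In gal: 3.12191×10⁻⁴ / 0.00378541 = 0.0824722 gal

0.08247 gal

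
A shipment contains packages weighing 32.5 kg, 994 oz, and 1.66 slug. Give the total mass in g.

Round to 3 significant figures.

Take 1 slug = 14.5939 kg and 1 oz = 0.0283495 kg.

8.49×10⁴ g

32.5 kg (already kg)
994 oz × 0.0283495 → 28.1794 kg
1.66 slug × 14.5939 → 24.2259 kg
Total: 32.5 + 28.1794 + 24.2259 = 84.9053 kg
In g: 84.9053 / 0.001 = 84905.3 g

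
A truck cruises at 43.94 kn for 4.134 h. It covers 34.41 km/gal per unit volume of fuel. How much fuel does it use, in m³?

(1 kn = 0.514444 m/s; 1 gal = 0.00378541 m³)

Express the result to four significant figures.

43.94 kn → 22.6047 m/s
4.134 h → 14882.4 s
d = v × t = 22.6047 × 14882.4 = 336412 m
34.41 km/gal → 9.09016×10⁶ m/m³
V = d / (distance per unit fuel) = 336412 / 9.09016×10⁶ = 0.0370084 m³

0.03701 m³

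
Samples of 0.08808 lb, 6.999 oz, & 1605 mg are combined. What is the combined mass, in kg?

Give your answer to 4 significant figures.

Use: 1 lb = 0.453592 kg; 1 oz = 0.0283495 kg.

0.08808 lb × 0.453592 → 0.0399524 kg
6.999 oz × 0.0283495 → 0.198418 kg
1605 mg × 10⁻⁶ → 0.001605 kg
Total: 0.0399524 + 0.198418 + 0.001605 = 0.239975 kg

0.2400 kg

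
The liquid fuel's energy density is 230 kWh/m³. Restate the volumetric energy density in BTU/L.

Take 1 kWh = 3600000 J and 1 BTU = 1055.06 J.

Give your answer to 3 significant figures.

230 kWh/m³ × 3600000 J/kWh = 8.28×10⁸ J/m³
8.28×10⁸ J/m³ ÷ 1055.06 J/BTU × 0.001 m³/L = 784.789 BTU/L

785 BTU/L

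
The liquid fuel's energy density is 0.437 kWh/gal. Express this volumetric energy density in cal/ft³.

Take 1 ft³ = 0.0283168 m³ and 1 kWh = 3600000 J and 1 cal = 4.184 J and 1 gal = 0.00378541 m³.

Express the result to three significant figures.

2.81×10⁶ cal/ft³

0.437 kWh/gal × 3600000 J/kWh ÷ 0.00378541 m³/gal = 4.15596×10⁸ J/m³
4.15596×10⁸ J/m³ ÷ 4.184 J/cal × 0.0283168 m³/ft³ = 2.8127×10⁶ cal/ft³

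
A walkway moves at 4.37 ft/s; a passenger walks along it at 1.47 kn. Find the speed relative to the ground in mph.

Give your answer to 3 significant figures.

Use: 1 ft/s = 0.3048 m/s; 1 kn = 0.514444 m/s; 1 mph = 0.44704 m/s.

4.67 mph

4.37 ft/s × 0.3048 = 1.33198 m/s
1.47 kn × 0.514444 = 0.756233 m/s
Sum: 1.33198 + 0.756233 = 2.08821 m/s
In mph: 2.08821 / 0.44704 = 4.67119 mph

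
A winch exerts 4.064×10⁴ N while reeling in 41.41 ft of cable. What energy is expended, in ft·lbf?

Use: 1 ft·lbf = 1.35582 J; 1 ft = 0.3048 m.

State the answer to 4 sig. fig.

3.783×10⁵ ft·lbf

41.41 ft × 0.3048 → 12.6218 m
W = F × d = 40640 N × 12.6218 m = 512950 J
512950 J ÷ (1.35582 J/ft·lbf) = 378332 ft·lbf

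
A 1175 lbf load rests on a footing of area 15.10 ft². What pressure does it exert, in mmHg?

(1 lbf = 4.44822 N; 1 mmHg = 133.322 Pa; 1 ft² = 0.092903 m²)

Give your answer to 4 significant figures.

1175 lbf × 4.44822 → 5226.66 N
15.10 ft² × 0.092903 → 1.40284 m²
P = F / A = 5226.66 N / 1.40284 m² = 3725.77 Pa
3725.77 Pa ÷ (133.322 Pa/mmHg) = 27.9457 mmHg

27.95 mmHg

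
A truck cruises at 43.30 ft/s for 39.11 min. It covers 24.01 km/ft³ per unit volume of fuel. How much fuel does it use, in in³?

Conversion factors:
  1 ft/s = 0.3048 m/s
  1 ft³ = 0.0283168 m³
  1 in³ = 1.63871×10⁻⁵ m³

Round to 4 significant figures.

43.30 ft/s → 13.1978 m/s
39.11 min → 2346.6 s
d = v × t = 13.1978 × 2346.6 = 30970 m
24.01 km/ft³ → 847907 m/m³
V = d / (distance per unit fuel) = 30970 / 847907 = 0.0365252 m³
In in³: 0.0365252 / 1.63871×10⁻⁵ = 2228.9 in³

2229 in³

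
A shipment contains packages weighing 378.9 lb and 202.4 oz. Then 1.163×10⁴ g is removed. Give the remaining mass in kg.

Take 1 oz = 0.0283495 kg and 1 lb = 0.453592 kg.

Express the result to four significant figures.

378.9 lb × 0.453592 → 171.866 kg
202.4 oz × 0.0283495 → 5.73794 kg
1.163×10⁴ g × 0.001 → 11.63 kg
Result: 171.866 + 5.73794 − 11.63 = 165.974 kg

166.0 kg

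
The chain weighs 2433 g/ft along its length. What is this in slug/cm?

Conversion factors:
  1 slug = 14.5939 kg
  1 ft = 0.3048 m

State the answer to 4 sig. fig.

2433 g/ft × 0.001 kg/g ÷ 0.3048 m/ft = 7.98228 kg/m
7.98228 kg/m ÷ 14.5939 kg/slug × 0.01 m/cm = 0.0054696 slug/cm

0.005470 slug/cm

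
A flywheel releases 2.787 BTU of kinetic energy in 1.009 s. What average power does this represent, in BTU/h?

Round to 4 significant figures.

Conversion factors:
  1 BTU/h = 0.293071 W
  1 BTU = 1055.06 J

9944 BTU/h

2.787 BTU × 1055.06 → 2940.45 J
P = E / t = 2940.45 J / 1.009 s = 2914.22 W
2914.22 W ÷ (0.293071 W/BTU/h) = 9943.73 BTU/h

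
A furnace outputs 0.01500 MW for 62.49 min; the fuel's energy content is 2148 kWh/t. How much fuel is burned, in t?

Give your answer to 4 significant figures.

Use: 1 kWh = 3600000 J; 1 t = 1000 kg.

0.007273 t

0.01500 MW → 15000 W
62.49 min → 3749.4 s
E = P × t = 15000 × 3749.4 = 5.6241×10⁷ J
2148 kWh/t → 7.7328×10⁶ J/kg
m = E / e_s = 5.6241×10⁷ / 7.7328×10⁶ = 7.27304 kg
In t: 7.27304 / 1000 = 0.00727304 t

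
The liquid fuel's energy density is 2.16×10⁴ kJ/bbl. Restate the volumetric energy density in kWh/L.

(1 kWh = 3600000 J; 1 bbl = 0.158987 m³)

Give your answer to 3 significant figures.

2.16×10⁴ kJ/bbl × 1000 J/kJ ÷ 0.158987 m³/bbl = 1.3586×10⁸ J/m³
1.3586×10⁸ J/m³ ÷ 3600000 J/kWh × 0.001 m³/L = 0.0377389 kWh/L

0.0377 kWh/L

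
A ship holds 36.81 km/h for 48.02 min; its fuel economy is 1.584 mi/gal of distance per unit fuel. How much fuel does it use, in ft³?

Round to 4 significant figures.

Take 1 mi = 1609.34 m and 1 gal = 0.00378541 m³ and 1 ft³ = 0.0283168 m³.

1.545 ft³

36.81 km/h → 10.225 m/s
48.02 min → 2881.2 s
d = v × t = 10.225 × 2881.2 = 29460.3 m
1.584 mi/gal → 673426 m/m³
V = d / (distance per unit fuel) = 29460.3 / 673426 = 0.0437469 m³
In ft³: 0.0437469 / 0.0283168 = 1.54491 ft³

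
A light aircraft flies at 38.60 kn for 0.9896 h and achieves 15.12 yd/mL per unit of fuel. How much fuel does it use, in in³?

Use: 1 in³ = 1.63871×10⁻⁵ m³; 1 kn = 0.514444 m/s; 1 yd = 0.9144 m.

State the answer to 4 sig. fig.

312.2 in³

38.60 kn → 19.8575 m/s
0.9896 h → 3562.56 s
d = v × t = 19.8575 × 3562.56 = 70743.5 m
15.12 yd/mL → 1.38257×10⁷ m/m³
V = d / (distance per unit fuel) = 70743.5 / 1.38257×10⁷ = 0.00511681 m³
In in³: 0.00511681 / 1.63871×10⁻⁵ = 312.246 in³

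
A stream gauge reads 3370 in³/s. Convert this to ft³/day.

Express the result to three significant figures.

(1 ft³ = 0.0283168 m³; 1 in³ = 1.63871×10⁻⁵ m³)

3370 in³/s × 1.63871×10⁻⁵ m³/in³ = 0.0552245 m³/s
0.0552245 m³/s ÷ 0.0283168 m³/ft³ × 86400 s/day = 168501 ft³/day

1.69×10⁵ ft³/day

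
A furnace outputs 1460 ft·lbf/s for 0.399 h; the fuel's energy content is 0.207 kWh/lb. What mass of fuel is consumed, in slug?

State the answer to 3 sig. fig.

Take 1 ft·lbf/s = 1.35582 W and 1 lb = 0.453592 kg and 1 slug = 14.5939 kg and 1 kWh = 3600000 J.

0.119 slug

1460 ft·lbf/s → 1979.5 W
0.399 h → 1436.4 s
E = P × t = 1979.5 × 1436.4 = 2.84335×10⁶ J
0.207 kWh/lb → 1.64289×10⁶ J/kg
m = E / e_s = 2.84335×10⁶ / 1.64289×10⁶ = 1.7307 kg
In slug: 1.7307 / 14.5939 = 0.118591 slug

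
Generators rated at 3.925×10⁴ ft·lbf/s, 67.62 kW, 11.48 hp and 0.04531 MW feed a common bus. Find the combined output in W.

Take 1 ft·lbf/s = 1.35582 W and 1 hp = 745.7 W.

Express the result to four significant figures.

1.747×10⁵ W

3.925×10⁴ ft·lbf/s × 1.35582 = 53215.9 W
67.62 kW × 1000 = 67620 W
11.48 hp × 745.7 = 8560.64 W
0.04531 MW × 1000000 = 45310 W
Combined: 53215.9 + 67620 + 8560.64 + 45310 = 174707 W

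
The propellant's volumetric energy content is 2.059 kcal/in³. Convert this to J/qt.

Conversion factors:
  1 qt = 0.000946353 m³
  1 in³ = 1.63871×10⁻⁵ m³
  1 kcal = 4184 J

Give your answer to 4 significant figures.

2.059 kcal/in³ × 4184 J/kcal ÷ 1.63871×10⁻⁵ m³/in³ = 5.2571×10⁸ J/m³
5.2571×10⁸ J/m³ × 0.000946353 m³/qt = 497507 J/qt

4.975×10⁵ J/qt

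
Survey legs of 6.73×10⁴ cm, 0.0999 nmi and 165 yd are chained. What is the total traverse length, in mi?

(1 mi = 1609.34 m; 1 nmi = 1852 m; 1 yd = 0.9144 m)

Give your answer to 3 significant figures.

6.73×10⁴ cm × 0.01 = 673 m
0.0999 nmi × 1852 = 185.015 m
165 yd × 0.9144 = 150.876 m
Total: 673 + 185.015 + 150.876 = 1008.89 m
In mi: 1008.89 / 1609.34 = 0.626897 mi

0.627 mi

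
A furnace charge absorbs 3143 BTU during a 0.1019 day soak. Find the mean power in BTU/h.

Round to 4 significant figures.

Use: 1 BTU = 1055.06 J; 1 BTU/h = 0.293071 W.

3143 BTU × 1055.06 = 3.31605×10⁶ J
0.1019 day × 86400 = 8804.16 s
P = E / t = 3.31605×10⁶ J / 8804.16 s = 376.646 W
376.646 W ÷ (0.293071 W/BTU/h) = 1285.17 BTU/h

1285 BTU/h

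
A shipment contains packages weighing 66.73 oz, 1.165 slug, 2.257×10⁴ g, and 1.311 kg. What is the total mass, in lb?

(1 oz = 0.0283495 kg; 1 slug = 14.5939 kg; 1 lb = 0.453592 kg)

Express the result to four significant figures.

94.30 lb

66.73 oz × 0.0283495 → 1.89176 kg
1.165 slug × 14.5939 → 17.0019 kg
2.257×10⁴ g × 0.001 → 22.57 kg
1.311 kg (already kg)
Total: 1.89176 + 17.0019 + 22.57 + 1.311 = 42.7747 kg
In lb: 42.7747 / 0.453592 = 94.3021 lb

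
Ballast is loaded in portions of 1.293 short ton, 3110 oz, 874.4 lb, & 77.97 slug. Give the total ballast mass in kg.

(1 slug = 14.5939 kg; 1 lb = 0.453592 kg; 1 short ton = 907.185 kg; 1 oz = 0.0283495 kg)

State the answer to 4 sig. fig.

1.293 short ton × 907.185 = 1172.99 kg
3110 oz × 0.0283495 = 88.1669 kg
874.4 lb × 0.453592 = 396.621 kg
77.97 slug × 14.5939 = 1137.89 kg
Sum: 1172.99 + 88.1669 + 396.621 + 1137.89 = 2795.67 kg

2796 kg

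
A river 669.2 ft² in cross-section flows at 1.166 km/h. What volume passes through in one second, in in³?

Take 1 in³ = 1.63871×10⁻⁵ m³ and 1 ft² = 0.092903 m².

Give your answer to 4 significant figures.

1.166 km/h × (1/3.6) → 0.323889 m/s
669.2 ft² × 0.092903 → 62.1707 m²
V = v × A × t = 0.323889 m/s × 62.1707 m² × 1 s = 20.1364 m³
20.1364 m³ ÷ (1.63871×10⁻⁵ m³/in³) = 1.2288×10⁶ in³

1.229×10⁶ in³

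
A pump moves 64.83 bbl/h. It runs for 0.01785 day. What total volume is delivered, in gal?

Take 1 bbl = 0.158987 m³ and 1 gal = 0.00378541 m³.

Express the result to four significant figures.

64.83 bbl/h → 0.00286309 m³/s
0.01785 day → 1542.24 s
V = Q × t = 0.00286309 × 1542.24 = 4.41557 m³
In gal: 4.41557 / 0.00378541 = 1166.47 gal

1166 gal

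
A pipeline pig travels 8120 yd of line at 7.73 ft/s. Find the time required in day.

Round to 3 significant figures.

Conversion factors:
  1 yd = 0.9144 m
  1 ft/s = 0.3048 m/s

0.0365 day

8120 yd × 0.9144 → 7424.93 m
7.73 ft/s × 0.3048 → 2.3561 m/s
t = d / v = 7424.93 m / 2.3561 m/s = 3151.36 s
3151.36 s ÷ (86400 s/day) = 0.0364741 day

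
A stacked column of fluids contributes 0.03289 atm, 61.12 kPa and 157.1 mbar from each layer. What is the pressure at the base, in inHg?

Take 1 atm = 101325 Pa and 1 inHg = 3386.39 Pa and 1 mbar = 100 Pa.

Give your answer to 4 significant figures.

0.03289 atm × 101325 = 3332.58 Pa
61.12 kPa × 1000 = 61120 Pa
157.1 mbar × 100 = 15710 Pa
Total: 3332.58 + 61120 + 15710 = 80162.6 Pa
In inHg: 80162.6 / 3386.39 = 23.672 inHg

23.67 inHg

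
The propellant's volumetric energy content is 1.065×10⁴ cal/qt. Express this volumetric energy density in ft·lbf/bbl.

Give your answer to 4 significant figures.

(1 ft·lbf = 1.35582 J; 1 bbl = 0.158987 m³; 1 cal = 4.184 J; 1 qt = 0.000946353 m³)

1.065×10⁴ cal/qt × 4.184 J/cal ÷ 0.000946353 m³/qt = 4.70856×10⁷ J/m³
4.70856×10⁷ J/m³ ÷ 1.35582 J/ft·lbf × 0.158987 m³/bbl = 5.52138×10⁶ ft·lbf/bbl

5.521×10⁶ ft·lbf/bbl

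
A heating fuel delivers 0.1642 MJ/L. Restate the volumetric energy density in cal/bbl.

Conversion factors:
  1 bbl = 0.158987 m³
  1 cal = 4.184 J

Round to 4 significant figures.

6.239×10⁶ cal/bbl

0.1642 MJ/L × 1000000 J/MJ ÷ 0.001 m³/L = 1.642×10⁸ J/m³
1.642×10⁸ J/m³ ÷ 4.184 J/cal × 0.158987 m³/bbl = 6.2394×10⁶ cal/bbl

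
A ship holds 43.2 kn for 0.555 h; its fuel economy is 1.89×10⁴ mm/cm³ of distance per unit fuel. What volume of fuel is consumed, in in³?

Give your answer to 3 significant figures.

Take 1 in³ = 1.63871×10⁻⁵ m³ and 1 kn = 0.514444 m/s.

43.2 kn → 22.224 m/s
0.555 h → 1998 s
d = v × t = 22.224 × 1998 = 44403.6 m
1.89×10⁴ mm/cm³ → 1.89×10⁷ m/m³
V = d / (distance per unit fuel) = 44403.6 / 1.89×10⁷ = 0.0023494 m³
In in³: 0.0023494 / 1.63871×10⁻⁵ = 143.369 in³

143 in³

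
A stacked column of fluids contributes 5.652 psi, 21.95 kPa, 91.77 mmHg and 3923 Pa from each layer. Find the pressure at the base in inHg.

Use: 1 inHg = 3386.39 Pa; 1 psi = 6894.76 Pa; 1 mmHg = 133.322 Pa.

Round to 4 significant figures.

5.652 psi × 6894.76 = 38969.2 Pa
21.95 kPa × 1000 = 21950 Pa
91.77 mmHg × 133.322 = 12235 Pa
3923 Pa (already Pa)
Combined: 38969.2 + 21950 + 12235 + 3923 = 77077.2 Pa
In inHg: 77077.2 / 3386.39 = 22.7609 inHg

22.76 inHg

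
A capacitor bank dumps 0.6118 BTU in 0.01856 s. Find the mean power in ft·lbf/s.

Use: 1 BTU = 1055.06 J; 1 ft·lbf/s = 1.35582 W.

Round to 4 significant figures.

0.6118 BTU × 1055.06 → 645.486 J
P = E / t = 645.486 J / 0.01856 s = 34778.3 W
34778.3 W ÷ (1.35582 W/ft·lbf/s) = 25651.1 ft·lbf/s

2.565×10⁴ ft·lbf/s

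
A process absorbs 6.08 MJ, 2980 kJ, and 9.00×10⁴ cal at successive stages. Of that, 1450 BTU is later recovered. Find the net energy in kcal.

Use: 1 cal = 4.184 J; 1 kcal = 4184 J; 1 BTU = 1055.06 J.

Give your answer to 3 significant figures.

6.08 MJ × 1000000 = 6.08×10⁶ J
2980 kJ × 1000 = 2.98×10⁶ J
9.00×10⁴ cal × 4.184 = 376560 J
1450 BTU × 1055.06 = 1.52984×10⁶ J
Net: 6.08×10⁶ + 2.98×10⁶ + 376560 − 1.52984×10⁶ = 7.90672×10⁶ J
In kcal: 7.90672×10⁶ / 4184 = 1889.75 kcal

1890 kcal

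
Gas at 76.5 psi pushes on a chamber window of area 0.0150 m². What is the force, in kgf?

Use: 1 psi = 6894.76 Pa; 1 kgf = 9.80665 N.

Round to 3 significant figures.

76.5 psi × 6894.76 = 527449 Pa
F = P × A = 527449 Pa × 0.015 m² = 7911.74 N
7911.74 N ÷ (9.80665 N/kgf) = 806.773 kgf

807 kgf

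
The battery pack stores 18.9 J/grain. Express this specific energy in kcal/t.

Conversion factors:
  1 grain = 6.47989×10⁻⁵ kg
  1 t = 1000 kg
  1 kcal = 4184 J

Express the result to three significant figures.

6.97×10⁴ kcal/t

18.9 J/grain ÷ 6.47989×10⁻⁵ kg/grain = 291672 J/kg
291672 J/kg ÷ 4184 J/kcal × 1000 kg/t = 69711.3 kcal/t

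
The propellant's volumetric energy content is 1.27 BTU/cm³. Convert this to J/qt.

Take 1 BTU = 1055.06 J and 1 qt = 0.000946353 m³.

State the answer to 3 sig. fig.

1.27 BTU/cm³ × 1055.06 J/BTU ÷ 10⁻⁶ m³/cm³ = 1.33993×10⁹ J/m³
1.33993×10⁹ J/m³ × 0.000946353 m³/qt = 1.26805×10⁶ J/qt

1.27×10⁶ J/qt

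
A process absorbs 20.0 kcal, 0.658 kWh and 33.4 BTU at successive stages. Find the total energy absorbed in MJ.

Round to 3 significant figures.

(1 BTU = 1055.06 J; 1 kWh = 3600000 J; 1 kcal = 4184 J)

20.0 kcal × 4184 = 83680 J
0.658 kWh × 3600000 = 2.3688×10⁶ J
33.4 BTU × 1055.06 = 35239 J
Combined: 83680 + 2.3688×10⁶ + 35239 = 2.48772×10⁶ J
In MJ: 2.48772×10⁶ / 1000000 = 2.48772 MJ

2.49 MJ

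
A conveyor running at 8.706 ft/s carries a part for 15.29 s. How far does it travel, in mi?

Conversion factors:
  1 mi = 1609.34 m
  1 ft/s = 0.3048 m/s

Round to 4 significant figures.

8.706 ft/s × 0.3048 → 2.65359 m/s
d = v × t = 2.65359 m/s × 15.29 s = 40.5734 m
40.5734 m ÷ (1609.34 m/mi) = 0.0252112 mi

0.02521 mi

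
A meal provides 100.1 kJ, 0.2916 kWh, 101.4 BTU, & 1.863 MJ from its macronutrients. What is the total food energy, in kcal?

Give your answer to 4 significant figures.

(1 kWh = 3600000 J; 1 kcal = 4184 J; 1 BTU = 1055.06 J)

745.7 kcal

100.1 kJ × 1000 → 100100 J
0.2916 kWh × 3600000 → 1.04976×10⁶ J
101.4 BTU × 1055.06 → 106983 J
1.863 MJ × 1000000 → 1.863×10⁶ J
Total: 100100 + 1.04976×10⁶ + 106983 + 1.863×10⁶ = 3.11984×10⁶ J
In kcal: 3.11984×10⁶ / 4184 = 745.66 kcal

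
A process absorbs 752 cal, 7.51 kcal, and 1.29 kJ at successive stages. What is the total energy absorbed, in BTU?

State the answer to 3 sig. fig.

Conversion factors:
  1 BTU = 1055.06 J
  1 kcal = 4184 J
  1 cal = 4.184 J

752 cal × 4.184 = 3146.37 J
7.51 kcal × 4184 = 31421.8 J
1.29 kJ × 1000 = 1290 J
Combined: 3146.37 + 31421.8 + 1290 = 35858.2 J
In BTU: 35858.2 / 1055.06 = 33.9869 BTU

34.0 BTU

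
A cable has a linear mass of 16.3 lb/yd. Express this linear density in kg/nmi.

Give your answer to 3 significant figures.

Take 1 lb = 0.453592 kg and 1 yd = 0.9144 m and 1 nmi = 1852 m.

16.3 lb/yd × 0.453592 kg/lb ÷ 0.9144 m/yd = 8.08568 kg/m
8.08568 kg/m × 1852 m/nmi = 14974.7 kg/nmi

1.50×10⁴ kg/nmi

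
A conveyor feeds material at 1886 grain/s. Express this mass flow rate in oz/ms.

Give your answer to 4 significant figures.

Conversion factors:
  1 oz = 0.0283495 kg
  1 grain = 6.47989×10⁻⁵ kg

1886 grain/s × 6.47989×10⁻⁵ kg/grain = 0.122211 kg/s
0.122211 kg/s ÷ 0.0283495 kg/oz × 0.001 s/ms = 0.00431087 oz/ms

0.004311 oz/ms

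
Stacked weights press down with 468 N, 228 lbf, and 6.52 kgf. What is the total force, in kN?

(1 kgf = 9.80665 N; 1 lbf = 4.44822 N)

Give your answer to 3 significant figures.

1.55 kN

468 N (already N)
228 lbf × 4.44822 = 1014.19 N
6.52 kgf × 9.80665 = 63.9394 N
Combined: 468 + 1014.19 + 63.9394 = 1546.13 N
In kN: 1546.13 / 1000 = 1.54613 kN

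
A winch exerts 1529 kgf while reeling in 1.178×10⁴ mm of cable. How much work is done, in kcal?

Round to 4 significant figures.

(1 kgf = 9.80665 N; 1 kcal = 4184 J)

42.22 kcal

1529 kgf × 9.80665 → 14994.4 N
1.178×10⁴ mm × 0.001 → 11.78 m
W = F × d = 14994.4 N × 11.78 m = 176634 J
176634 J ÷ (4184 J/kcal) = 42.2165 kcal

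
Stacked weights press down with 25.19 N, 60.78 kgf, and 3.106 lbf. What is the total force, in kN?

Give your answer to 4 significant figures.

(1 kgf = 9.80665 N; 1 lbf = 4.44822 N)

0.6351 kN

25.19 N (already N)
60.78 kgf × 9.80665 → 596.048 N
3.106 lbf × 4.44822 → 13.8162 N
Total: 25.19 + 596.048 + 13.8162 = 635.054 N
In kN: 635.054 / 1000 = 0.635054 kN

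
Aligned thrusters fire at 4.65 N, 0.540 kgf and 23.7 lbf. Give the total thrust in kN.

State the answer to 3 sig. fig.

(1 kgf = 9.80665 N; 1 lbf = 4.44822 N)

4.65 N (already N)
0.540 kgf × 9.80665 → 5.29559 N
23.7 lbf × 4.44822 → 105.423 N
Total: 4.65 + 5.29559 + 105.423 = 115.369 N
In kN: 115.369 / 1000 = 0.115369 kN

0.115 kN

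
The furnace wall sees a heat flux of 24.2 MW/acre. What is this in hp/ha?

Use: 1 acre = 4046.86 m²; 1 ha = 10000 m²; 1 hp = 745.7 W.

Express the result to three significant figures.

24.2 MW/acre × 1000000 W/MW ÷ 4046.86 m²/acre = 5979.94 W/m²
5979.94 W/m² ÷ 745.7 W/hp × 10000 m²/ha = 80192.3 hp/ha

8.02×10⁴ hp/ha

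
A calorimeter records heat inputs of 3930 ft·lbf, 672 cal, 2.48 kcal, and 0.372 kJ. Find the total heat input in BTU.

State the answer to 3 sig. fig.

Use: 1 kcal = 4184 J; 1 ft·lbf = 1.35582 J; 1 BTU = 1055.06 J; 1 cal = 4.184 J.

3930 ft·lbf × 1.35582 = 5328.37 J
672 cal × 4.184 = 2811.65 J
2.48 kcal × 4184 = 10376.3 J
0.372 kJ × 1000 = 372 J
Total: 5328.37 + 2811.65 + 10376.3 + 372 = 18888.3 J
In BTU: 18888.3 / 1055.06 = 17.9026 BTU

17.9 BTU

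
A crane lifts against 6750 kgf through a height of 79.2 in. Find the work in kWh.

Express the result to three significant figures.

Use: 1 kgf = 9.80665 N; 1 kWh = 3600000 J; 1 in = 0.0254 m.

6750 kgf × 9.80665 = 66194.9 N
79.2 in × 0.0254 = 2.01168 m
W = F × d = 66194.9 N × 2.01168 m = 133163 J
133163 J ÷ (3600000 J/kWh) = 0.0369897 kWh

0.0370 kWh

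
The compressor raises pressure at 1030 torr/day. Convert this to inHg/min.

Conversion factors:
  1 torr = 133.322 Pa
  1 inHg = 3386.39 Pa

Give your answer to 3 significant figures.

1030 torr/day × 133.322 Pa/torr ÷ 86400 s/day = 1.58937 Pa/s
1.58937 Pa/s ÷ 3386.39 Pa/inHg × 60 s/min = 0.0281604 inHg/min

0.0282 inHg/min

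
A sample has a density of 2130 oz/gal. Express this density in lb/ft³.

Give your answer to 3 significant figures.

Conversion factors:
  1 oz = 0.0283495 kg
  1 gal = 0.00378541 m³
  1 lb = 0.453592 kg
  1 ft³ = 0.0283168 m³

2130 oz/gal × 0.0283495 kg/oz ÷ 0.00378541 m³/gal = 15951.9 kg/m³
15951.9 kg/m³ ÷ 0.453592 kg/lb × 0.0283168 m³/ft³ = 995.844 lb/ft³

996 lb/ft³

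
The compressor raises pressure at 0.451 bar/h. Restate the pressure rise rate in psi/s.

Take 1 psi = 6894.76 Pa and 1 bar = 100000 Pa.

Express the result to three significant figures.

0.451 bar/h × 100000 Pa/bar ÷ 3600 s/h = 12.5278 Pa/s
12.5278 Pa/s ÷ 6894.76 Pa/psi = 0.001817 psi/s

0.00182 psi/s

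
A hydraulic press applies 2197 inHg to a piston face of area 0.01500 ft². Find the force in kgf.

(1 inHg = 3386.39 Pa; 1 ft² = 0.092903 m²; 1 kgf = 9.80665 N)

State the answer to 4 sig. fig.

2197 inHg × 3386.39 = 7.4399×10⁶ Pa
0.01500 ft² × 0.092903 = 0.00139354 m²
F = P × A = 7.4399×10⁶ Pa × 0.00139354 m² = 10367.8 N
10367.8 N ÷ (9.80665 N/kgf) = 1057.22 kgf

1057 kgf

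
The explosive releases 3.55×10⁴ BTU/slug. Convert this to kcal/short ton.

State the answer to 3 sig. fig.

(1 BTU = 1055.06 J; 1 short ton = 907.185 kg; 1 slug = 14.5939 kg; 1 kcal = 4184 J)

5.56×10⁵ kcal/short ton

3.55×10⁴ BTU/slug × 1055.06 J/BTU ÷ 14.5939 kg/slug = 2.56646×10⁶ J/kg
2.56646×10⁶ J/kg ÷ 4184 J/kcal × 907.185 kg/short ton = 556466 kcal/short ton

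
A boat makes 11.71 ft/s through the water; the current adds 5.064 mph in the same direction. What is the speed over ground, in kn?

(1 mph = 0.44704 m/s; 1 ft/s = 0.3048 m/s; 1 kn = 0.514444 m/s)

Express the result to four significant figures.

11.34 kn

11.71 ft/s × 0.3048 = 3.56921 m/s
5.064 mph × 0.44704 = 2.26381 m/s
Total: 3.56921 + 2.26381 = 5.83302 m/s
In kn: 5.83302 / 0.514444 = 11.3385 kn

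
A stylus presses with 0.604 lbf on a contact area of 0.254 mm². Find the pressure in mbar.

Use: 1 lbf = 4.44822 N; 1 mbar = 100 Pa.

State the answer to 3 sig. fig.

0.604 lbf × 4.44822 = 2.68672 N
0.254 mm² × 10⁻⁶ = 2.54×10⁻⁷ m²
P = F / A = 2.68672 N / 2.54×10⁻⁷ m² = 1.05776×10⁷ Pa
1.05776×10⁷ Pa ÷ (100 Pa/mbar) = 105776 mbar

1.06×10⁵ mbar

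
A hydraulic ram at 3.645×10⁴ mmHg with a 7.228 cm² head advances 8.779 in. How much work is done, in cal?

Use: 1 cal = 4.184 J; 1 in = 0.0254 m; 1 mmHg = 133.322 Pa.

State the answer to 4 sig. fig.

187.2 cal

3.645×10⁴ mmHg → 4.85959×10⁶ Pa
7.228 cm² → 7.228×10⁻⁴ m²
F = P × A = 4.85959×10⁶ × 7.228×10⁻⁴ = 3512.51 N
8.779 in → 0.222987 m
W = F × d = 3512.51 × 0.222987 = 783.244 J
In cal: 783.244 / 4.184 = 187.2 cal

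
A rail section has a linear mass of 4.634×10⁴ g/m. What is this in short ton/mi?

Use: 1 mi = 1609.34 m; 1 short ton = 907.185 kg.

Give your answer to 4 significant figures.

4.634×10⁴ g/m × 0.001 kg/g = 46.34 kg/m
46.34 kg/m ÷ 907.185 kg/short ton × 1609.34 m/mi = 82.2068 short ton/mi

82.21 short ton/mi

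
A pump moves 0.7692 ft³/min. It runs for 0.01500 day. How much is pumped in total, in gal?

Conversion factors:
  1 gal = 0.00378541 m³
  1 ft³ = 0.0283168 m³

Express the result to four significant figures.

124.3 gal

0.7692 ft³/min → 3.63021×10⁻⁴ m³/s
0.01500 day → 1296 s
V = Q × t = 3.63021×10⁻⁴ × 1296 = 0.470475 m³
In gal: 0.470475 / 0.00378541 = 124.286 gal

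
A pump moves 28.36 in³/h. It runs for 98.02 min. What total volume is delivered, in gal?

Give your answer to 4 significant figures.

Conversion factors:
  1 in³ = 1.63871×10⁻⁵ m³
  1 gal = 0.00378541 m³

0.2006 gal

28.36 in³/h → 1.29094×10⁻⁷ m³/s
98.02 min → 5881.2 s
V = Q × t = 1.29094×10⁻⁷ × 5881.2 = 7.59228×10⁻⁴ m³
In gal: 7.59228×10⁻⁴ / 0.00378541 = 0.200567 gal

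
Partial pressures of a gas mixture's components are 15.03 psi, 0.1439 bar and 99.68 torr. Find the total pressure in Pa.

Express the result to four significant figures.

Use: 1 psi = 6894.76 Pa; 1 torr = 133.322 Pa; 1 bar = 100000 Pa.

15.03 psi × 6894.76 = 103628 Pa
0.1439 bar × 100000 = 14390 Pa
99.68 torr × 133.322 = 13289.5 Pa
Total: 103628 + 14390 + 13289.5 = 131308 Pa

1.313×10⁵ Pa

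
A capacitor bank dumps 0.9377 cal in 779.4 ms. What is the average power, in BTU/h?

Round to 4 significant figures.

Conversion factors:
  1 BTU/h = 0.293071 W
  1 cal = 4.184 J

0.9377 cal × 4.184 → 3.92334 J
779.4 ms × 0.001 → 0.7794 s
P = E / t = 3.92334 J / 0.7794 s = 5.0338 W
5.0338 W ÷ (0.293071 W/BTU/h) = 17.176 BTU/h

17.18 BTU/h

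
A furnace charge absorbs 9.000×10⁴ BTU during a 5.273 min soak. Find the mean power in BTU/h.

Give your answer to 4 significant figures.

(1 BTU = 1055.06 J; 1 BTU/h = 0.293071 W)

1.024×10⁶ BTU/h

9.000×10⁴ BTU × 1055.06 → 9.49554×10⁷ J
5.273 min × 60 → 316.38 s
P = E / t = 9.49554×10⁷ J / 316.38 s = 300131 W
300131 W ÷ (0.293071 W/BTU/h) = 1.02409×10⁶ BTU/h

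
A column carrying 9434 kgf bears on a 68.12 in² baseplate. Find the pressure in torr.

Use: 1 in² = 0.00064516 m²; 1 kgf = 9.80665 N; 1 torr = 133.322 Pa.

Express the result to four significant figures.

9434 kgf × 9.80665 = 92515.9 N
68.12 in² × 0.00064516 = 0.0439483 m²
P = F / A = 92515.9 N / 0.0439483 m² = 2.10511×10⁶ Pa
2.10511×10⁶ Pa ÷ (133.322 Pa/torr) = 15789.7 torr

1.579×10⁴ torr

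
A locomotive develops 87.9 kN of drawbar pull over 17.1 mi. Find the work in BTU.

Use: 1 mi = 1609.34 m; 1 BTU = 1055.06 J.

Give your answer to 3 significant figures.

2.29×10⁶ BTU

87.9 kN × 1000 → 87900 N
17.1 mi × 1609.34 → 27519.7 m
W = F × d = 87900 N × 27519.7 m = 2.41898×10⁹ J
2.41898×10⁹ J ÷ (1055.06 J/BTU) = 2.29274×10⁶ BTU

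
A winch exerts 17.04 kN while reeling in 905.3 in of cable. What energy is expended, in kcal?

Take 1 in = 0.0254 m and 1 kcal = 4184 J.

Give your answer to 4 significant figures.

17.04 kN × 1000 = 17040 N
905.3 in × 0.0254 = 22.9946 m
W = F × d = 17040 N × 22.9946 m = 391828 J
391828 J ÷ (4184 J/kcal) = 93.6491 kcal

93.65 kcal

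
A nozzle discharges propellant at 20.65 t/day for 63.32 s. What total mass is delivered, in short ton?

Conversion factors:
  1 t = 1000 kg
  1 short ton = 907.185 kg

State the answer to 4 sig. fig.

20.65 t/day → 0.239005 kg/s
m = ṁ × t = 0.239005 × 63.32 = 15.1338 kg
In short ton: 15.1338 / 907.185 = 0.0166822 short ton

0.01668 short ton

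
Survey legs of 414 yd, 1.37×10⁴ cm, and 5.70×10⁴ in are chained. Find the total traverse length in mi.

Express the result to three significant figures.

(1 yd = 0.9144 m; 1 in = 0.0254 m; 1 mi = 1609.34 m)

414 yd × 0.9144 = 378.562 m
1.37×10⁴ cm × 0.01 = 137 m
5.70×10⁴ in × 0.0254 = 1447.8 m
Sum: 378.562 + 137 + 1447.8 = 1963.36 m
In mi: 1963.36 / 1609.34 = 1.21998 mi

1.22 mi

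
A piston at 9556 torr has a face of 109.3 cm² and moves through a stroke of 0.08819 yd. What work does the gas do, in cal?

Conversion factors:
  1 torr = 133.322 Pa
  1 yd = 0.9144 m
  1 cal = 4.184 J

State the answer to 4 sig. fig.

268.4 cal

9556 torr → 1.27403×10⁶ Pa
109.3 cm² → 0.01093 m²
F = P × A = 1.27403×10⁶ × 0.01093 = 13925.1 N
0.08819 yd → 0.0806409 m
W = F × d = 13925.1 × 0.0806409 = 1122.93 J
In cal: 1122.93 / 4.184 = 268.387 cal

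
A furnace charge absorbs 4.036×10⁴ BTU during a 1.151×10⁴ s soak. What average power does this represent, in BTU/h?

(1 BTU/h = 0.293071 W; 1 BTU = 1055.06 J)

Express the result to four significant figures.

1.262×10⁴ BTU/h

4.036×10⁴ BTU × 1055.06 → 4.25822×10⁷ J
P = E / t = 4.25822×10⁷ J / 11510 s = 3699.58 W
3699.58 W ÷ (0.293071 W/BTU/h) = 12623.5 BTU/h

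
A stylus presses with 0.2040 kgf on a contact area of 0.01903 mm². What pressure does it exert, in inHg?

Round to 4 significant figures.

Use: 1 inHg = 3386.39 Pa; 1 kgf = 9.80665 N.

3.104×10⁴ inHg

0.2040 kgf × 9.80665 = 2.00056 N
0.01903 mm² × 10⁻⁶ = 1.903×10⁻⁸ m²
P = F / A = 2.00056 N / 1.903×10⁻⁸ m² = 1.05127×10⁸ Pa
1.05127×10⁸ Pa ÷ (3386.39 Pa/inHg) = 31044 inHg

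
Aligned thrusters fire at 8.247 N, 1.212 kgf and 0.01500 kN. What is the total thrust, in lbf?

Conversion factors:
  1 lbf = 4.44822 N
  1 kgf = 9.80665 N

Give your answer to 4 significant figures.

8.247 N (already N)
1.212 kgf × 9.80665 = 11.8857 N
0.01500 kN × 1000 = 15 N
Total: 8.247 + 11.8857 + 15 = 35.1327 N
In lbf: 35.1327 / 4.44822 = 7.89815 lbf

7.898 lbf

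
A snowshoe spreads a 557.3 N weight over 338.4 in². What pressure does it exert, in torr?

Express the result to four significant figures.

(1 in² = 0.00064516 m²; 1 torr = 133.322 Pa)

19.15 torr

338.4 in² × 0.00064516 → 0.218322 m²
P = F / A = 557.3 N / 0.218322 m² = 2552.65 Pa
2552.65 Pa ÷ (133.322 Pa/torr) = 19.1465 torr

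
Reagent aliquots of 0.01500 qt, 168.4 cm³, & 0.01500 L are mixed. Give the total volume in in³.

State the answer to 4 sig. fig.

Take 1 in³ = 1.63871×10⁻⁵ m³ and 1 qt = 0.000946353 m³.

12.06 in³

0.01500 qt × 0.000946353 = 1.41953×10⁻⁵ m³
168.4 cm³ × 10⁻⁶ = 1.684×10⁻⁴ m³
0.01500 L × 0.001 = 1.5×10⁻⁵ m³
Sum: 1.41953×10⁻⁵ + 1.684×10⁻⁴ + 1.5×10⁻⁵ = 1.97595×10⁻⁴ m³
In in³: 1.97595×10⁻⁴ / 1.63871×10⁻⁵ = 12.058 in³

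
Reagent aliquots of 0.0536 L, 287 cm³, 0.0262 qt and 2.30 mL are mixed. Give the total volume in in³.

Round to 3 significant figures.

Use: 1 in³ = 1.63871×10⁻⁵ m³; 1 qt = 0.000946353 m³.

22.4 in³

0.0536 L × 0.001 = 5.36×10⁻⁵ m³
287 cm³ × 10⁻⁶ = 2.87×10⁻⁴ m³
0.0262 qt × 0.000946353 = 2.47944×10⁻⁵ m³
2.30 mL × 10⁻⁶ = 2.3×10⁻⁶ m³
Combined: 5.36×10⁻⁵ + 2.87×10⁻⁴ + 2.47944×10⁻⁵ + 2.3×10⁻⁶ = 3.67694×10⁻⁴ m³
In in³: 3.67694×10⁻⁴ / 1.63871×10⁻⁵ = 22.438 in³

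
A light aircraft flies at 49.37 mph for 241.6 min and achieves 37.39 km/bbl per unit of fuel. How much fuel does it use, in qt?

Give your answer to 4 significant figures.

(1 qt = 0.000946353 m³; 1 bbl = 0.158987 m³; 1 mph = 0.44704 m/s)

49.37 mph → 22.0704 m/s
241.6 min → 14496 s
d = v × t = 22.0704 × 14496 = 319933 m
37.39 km/bbl → 235176 m/m³
V = d / (distance per unit fuel) = 319933 / 235176 = 1.3604 m³
In qt: 1.3604 / 0.000946353 = 1437.52 qt

1438 qt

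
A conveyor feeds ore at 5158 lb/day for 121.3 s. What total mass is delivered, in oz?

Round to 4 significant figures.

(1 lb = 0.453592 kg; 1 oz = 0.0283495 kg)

5158 lb/day → 0.027079 kg/s
m = ṁ × t = 0.027079 × 121.3 = 3.28468 kg
In oz: 3.28468 / 0.0283495 = 115.864 oz

115.9 oz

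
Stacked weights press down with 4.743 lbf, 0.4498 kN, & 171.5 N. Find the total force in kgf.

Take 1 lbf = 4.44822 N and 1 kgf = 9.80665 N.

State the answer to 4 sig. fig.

65.51 kgf

4.743 lbf × 4.44822 = 21.0979 N
0.4498 kN × 1000 = 449.8 N
171.5 N (already N)
Combined: 21.0979 + 449.8 + 171.5 = 642.398 N
In kgf: 642.398 / 9.80665 = 65.5064 kgf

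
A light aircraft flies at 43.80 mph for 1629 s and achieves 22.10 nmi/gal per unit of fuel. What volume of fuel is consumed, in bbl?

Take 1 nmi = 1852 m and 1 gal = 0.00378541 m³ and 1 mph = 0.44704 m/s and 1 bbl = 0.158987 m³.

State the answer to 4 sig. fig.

43.80 mph → 19.5804 m/s
d = v × t = 19.5804 × 1629 = 31896.5 m
22.10 nmi/gal → 1.08124×10⁷ m/m³
V = d / (distance per unit fuel) = 31896.5 / 1.08124×10⁷ = 0.00294999 m³
In bbl: 0.00294999 / 0.158987 = 0.0185549 bbl

0.01855 bbl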